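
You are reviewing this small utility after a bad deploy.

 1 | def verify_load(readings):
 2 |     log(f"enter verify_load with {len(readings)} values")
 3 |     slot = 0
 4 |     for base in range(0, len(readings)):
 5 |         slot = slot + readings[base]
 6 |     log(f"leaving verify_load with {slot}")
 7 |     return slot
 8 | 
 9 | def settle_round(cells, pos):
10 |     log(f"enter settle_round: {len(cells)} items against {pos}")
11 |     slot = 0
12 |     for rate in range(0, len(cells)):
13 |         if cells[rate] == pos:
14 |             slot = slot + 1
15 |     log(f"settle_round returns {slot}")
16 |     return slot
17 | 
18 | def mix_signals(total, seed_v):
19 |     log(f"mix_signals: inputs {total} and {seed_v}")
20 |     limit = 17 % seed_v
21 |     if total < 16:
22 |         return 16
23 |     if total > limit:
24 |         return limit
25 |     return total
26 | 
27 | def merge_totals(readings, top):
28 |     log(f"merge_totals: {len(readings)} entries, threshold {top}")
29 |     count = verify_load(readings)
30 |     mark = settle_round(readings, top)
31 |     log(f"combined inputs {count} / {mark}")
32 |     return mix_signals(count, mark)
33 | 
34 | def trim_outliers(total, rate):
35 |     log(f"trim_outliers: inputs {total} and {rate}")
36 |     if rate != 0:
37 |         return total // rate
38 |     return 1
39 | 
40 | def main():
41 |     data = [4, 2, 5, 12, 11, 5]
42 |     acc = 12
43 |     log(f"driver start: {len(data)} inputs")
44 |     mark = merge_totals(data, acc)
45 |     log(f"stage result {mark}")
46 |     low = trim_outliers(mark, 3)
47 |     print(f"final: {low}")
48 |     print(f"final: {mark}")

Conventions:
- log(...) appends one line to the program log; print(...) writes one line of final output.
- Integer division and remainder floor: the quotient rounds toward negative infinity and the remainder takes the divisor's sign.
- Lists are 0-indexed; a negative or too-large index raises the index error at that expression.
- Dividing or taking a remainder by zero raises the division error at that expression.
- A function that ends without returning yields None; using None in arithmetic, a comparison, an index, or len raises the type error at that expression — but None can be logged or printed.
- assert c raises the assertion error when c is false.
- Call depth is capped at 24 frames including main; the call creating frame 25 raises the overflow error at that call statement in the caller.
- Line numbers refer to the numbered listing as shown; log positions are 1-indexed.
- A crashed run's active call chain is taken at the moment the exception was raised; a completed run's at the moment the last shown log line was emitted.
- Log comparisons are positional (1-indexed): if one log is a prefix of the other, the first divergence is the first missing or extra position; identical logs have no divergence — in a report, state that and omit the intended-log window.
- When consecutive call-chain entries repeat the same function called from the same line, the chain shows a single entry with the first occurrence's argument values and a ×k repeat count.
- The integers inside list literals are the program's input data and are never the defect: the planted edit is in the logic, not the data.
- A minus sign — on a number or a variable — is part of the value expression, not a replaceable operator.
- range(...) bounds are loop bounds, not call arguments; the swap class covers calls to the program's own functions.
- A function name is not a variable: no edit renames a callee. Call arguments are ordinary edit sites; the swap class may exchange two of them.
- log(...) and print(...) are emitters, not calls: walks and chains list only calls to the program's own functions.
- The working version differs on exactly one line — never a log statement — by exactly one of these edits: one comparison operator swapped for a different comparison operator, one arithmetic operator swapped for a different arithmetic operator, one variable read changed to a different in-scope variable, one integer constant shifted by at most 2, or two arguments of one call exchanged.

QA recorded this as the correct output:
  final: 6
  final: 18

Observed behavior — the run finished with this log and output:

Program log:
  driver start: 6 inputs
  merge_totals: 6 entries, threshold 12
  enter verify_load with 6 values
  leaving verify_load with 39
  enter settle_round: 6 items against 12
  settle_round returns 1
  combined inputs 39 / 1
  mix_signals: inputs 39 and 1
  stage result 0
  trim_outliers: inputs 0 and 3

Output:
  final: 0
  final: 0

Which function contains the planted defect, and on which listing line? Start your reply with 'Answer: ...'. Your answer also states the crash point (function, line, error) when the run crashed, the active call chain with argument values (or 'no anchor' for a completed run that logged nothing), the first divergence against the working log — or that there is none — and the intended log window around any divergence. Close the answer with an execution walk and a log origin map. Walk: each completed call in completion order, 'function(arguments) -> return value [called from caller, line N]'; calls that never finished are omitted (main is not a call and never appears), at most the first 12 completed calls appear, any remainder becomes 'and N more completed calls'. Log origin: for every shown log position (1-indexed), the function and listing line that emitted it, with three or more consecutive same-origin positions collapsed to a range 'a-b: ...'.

Answer: the defect is in mix_signals at line 20.
Core observation: The log first diverges at position 9: the faulty run prints 'stage result 0' where the working version prints 'stage result 18'.
Call chain: main -> trim_outliers(0, 3) (called at line 46).
First divergence: at position 9 the run shows 'stage result 0' where the working version logs 'stage result 18'.
Intended log window:
  7: combined inputs 39 / 1
  8: mix_signals: inputs 39 and 1
  9: stage result 18
  10: trim_outliers: inputs 18 and 3
Execution walk:
  verify_load([4, 2, 5, 12, 11, 5]) -> 39  [called from merge_totals, line 29]
  settle_round([4, 2, 5, 12, 11, 5], 12) -> 1  [called from merge_totals, line 30]
  mix_signals(39, 1) -> 0  [called from merge_totals, line 32]
  merge_totals([4, 2, 5, 12, 11, 5], 12) -> 0  [called from main, line 44]
  trim_outliers(0, 3) -> 0  [called from main, line 46]
Origin of each log line:
  1: logged in main at line 43
  2: logged in merge_totals at line 28
  3: logged in verify_load at line 2
  4: logged in verify_load at line 6
  5: logged in settle_round at line 10
  6: logged in settle_round at line 15
  7: logged in merge_totals at line 31
  8: logged in mix_signals at line 19
  9: logged in main at line 45
  10: logged in trim_outliers at line 35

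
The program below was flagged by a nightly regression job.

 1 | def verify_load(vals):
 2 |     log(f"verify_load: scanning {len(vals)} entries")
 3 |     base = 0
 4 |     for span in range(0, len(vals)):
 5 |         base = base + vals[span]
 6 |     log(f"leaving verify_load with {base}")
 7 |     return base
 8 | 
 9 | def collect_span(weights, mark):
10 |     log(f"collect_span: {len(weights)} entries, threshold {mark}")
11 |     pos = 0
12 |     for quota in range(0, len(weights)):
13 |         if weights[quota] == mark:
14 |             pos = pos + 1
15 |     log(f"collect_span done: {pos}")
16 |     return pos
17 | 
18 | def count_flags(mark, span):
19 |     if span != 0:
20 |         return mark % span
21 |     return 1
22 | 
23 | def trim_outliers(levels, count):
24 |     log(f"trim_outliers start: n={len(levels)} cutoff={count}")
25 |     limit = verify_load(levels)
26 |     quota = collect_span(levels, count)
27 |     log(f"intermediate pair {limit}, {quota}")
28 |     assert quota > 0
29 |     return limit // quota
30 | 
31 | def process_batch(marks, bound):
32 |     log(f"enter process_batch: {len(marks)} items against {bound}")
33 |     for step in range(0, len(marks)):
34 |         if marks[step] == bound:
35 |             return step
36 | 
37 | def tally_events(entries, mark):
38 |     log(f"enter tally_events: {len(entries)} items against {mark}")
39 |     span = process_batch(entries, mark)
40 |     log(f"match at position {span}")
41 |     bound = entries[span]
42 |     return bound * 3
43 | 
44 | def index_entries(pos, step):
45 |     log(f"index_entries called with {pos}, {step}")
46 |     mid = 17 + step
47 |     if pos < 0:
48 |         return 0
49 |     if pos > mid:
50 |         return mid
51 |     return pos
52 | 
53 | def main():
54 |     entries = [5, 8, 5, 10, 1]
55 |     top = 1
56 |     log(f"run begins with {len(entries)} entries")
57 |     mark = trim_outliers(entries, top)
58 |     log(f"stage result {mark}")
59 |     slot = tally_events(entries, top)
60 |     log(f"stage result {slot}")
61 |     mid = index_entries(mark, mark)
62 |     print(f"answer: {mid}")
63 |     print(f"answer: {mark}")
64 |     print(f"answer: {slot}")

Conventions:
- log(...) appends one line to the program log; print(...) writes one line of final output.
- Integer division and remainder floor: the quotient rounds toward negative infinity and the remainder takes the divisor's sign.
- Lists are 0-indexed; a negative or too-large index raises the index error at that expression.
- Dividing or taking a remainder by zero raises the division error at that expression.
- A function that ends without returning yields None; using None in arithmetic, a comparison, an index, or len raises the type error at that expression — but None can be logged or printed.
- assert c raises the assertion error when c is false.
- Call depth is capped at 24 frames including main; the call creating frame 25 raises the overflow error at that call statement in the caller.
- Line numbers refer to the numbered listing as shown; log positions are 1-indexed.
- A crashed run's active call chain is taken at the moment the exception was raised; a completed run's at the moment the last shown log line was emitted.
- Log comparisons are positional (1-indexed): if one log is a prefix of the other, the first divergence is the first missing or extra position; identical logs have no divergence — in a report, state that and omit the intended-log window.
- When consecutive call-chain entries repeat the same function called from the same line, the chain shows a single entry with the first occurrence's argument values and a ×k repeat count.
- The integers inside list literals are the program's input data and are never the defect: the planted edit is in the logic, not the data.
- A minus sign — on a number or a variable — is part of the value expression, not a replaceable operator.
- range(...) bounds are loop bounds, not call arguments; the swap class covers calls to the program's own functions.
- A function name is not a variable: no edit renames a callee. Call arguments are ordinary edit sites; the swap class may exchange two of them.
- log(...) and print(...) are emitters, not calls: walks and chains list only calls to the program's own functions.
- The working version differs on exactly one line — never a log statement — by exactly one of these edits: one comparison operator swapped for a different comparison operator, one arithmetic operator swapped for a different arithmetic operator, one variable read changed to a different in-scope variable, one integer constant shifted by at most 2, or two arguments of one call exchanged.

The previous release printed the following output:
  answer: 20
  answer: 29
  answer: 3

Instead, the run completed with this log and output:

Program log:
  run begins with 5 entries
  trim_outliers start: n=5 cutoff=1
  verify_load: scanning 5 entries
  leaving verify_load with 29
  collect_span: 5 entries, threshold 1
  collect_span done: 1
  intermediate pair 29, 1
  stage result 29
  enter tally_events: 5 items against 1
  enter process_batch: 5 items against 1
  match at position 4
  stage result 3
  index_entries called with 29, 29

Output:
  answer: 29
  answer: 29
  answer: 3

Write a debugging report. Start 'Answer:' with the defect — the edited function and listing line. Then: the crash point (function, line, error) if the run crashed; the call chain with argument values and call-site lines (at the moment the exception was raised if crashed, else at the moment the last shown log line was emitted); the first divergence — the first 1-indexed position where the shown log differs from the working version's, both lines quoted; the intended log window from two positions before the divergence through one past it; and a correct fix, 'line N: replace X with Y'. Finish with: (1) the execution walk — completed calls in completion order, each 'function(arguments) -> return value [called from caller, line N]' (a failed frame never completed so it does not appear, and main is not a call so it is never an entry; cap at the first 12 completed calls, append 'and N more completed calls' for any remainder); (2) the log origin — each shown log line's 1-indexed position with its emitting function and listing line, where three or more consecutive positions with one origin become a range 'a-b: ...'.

Answer: the defect is in main at line 61.
Key fact: The earliest visible damage is log position 13 — 'index_entries called with 29, 29' rather than the intended 'index_entries called with 29, 3'.
Call chain: main -> index_entries(29, 29) (called at line 61).
First divergence: position 13 — shown 'index_entries called with 29, 29', intended 'index_entries called with 29, 3'.
Intended log window:
  11: match at position 4
  12: stage result 3
  13: index_entries called with 29, 3
Execution walk:
  verify_load([5, 8, 5, 10, 1]) -> 29  [called from trim_outliers, line 25]
  collect_span([5, 8, 5, 10, 1], 1) -> 1  [called from trim_outliers, line 26]
  trim_outliers([5, 8, 5, 10, 1], 1) -> 29  [called from main, line 57]
  process_batch([5, 8, 5, 10, 1], 1) -> 4  [called from tally_events, line 39]
  tally_events([5, 8, 5, 10, 1], 1) -> 3  [called from main, line 59]
  index_entries(29, 29) -> 29  [called from main, line 61]
Log origins:
  1: logged in main at line 56
  2: logged in trim_outliers at line 24
  3: logged in verify_load at line 2
  4: logged in verify_load at line 6
  5: logged in collect_span at line 10
  6: logged in collect_span at line 15
  7: logged in trim_outliers at line 27
  8: logged in main at line 58
  9: logged in tally_events at line 38
  10: logged in process_batch at line 32
  11: logged in tally_events at line 40
  12: logged in main at line 60
  13: logged in index_entries at line 45
A correct fix: line 61: replace `index_entries(mark, mark)` with `index_entries(mark, slot)`.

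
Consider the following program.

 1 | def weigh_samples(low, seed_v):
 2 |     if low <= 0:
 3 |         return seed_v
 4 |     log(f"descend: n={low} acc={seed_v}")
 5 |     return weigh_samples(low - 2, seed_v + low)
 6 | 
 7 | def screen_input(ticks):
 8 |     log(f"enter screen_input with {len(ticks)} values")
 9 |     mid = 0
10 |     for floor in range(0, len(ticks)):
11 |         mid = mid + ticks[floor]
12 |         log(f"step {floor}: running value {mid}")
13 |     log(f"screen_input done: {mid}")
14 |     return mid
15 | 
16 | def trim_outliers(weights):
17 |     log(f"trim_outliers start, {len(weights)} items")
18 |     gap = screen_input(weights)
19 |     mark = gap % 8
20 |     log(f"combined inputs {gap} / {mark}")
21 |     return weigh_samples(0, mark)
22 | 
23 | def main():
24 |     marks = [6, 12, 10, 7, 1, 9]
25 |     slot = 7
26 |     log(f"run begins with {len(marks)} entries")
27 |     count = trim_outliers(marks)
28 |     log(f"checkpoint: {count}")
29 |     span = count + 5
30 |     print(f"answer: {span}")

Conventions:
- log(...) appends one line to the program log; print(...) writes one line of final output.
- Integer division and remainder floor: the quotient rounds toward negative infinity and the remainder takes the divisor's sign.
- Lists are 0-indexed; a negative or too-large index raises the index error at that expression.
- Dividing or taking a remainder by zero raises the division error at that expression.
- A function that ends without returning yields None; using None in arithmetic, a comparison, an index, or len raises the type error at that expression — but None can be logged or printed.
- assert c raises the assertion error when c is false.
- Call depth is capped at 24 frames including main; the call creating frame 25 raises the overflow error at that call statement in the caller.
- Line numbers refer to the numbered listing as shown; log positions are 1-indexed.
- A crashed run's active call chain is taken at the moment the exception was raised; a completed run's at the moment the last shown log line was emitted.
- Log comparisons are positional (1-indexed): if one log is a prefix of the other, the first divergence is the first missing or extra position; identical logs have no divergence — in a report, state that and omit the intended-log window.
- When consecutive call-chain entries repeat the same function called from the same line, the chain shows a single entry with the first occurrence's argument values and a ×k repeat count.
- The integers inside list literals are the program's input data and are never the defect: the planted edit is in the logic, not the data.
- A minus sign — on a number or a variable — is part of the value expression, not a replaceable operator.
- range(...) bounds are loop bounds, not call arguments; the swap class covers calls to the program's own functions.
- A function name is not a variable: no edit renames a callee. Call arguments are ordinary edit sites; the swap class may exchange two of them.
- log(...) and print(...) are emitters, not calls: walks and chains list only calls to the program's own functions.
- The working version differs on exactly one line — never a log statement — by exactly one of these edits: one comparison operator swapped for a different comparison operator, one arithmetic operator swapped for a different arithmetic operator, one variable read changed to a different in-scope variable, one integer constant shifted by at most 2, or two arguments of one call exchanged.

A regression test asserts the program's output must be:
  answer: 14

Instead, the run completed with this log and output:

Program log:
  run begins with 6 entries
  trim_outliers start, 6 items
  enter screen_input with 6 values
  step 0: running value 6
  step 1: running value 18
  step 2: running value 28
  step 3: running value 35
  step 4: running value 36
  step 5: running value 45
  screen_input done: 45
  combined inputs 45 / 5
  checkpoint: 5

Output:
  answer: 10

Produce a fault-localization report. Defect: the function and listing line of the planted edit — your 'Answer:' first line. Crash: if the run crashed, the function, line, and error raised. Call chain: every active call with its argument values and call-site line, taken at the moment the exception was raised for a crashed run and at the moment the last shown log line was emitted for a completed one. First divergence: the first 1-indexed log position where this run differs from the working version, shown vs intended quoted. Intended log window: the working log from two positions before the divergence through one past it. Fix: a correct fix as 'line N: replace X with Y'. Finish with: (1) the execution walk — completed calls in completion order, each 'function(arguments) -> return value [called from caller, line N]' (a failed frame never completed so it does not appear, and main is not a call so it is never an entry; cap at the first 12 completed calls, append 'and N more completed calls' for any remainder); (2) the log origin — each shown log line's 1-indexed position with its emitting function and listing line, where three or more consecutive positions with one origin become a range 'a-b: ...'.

Answer: the defect is in trim_outliers at line 21.
Key observation: The log first diverges at position 12: the faulty run prints 'checkpoint: 5' where the working version prints 'descend: n=5 acc=0'.
Call chain: main.
First divergence: at position 12 the run shows 'checkpoint: 5' where the working version logs 'descend: n=5 acc=0'.
Intended log window:
  10: screen_input done: 45
  11: combined inputs 45 / 5
  12: descend: n=5 acc=0
  13: descend: n=3 acc=5
Execution walk:
  screen_input([6, 12, 10, 7, 1, 9]) -> 45  [called from trim_outliers, line 18]
  weigh_samples(0, 5) -> 5  [called from trim_outliers, line 21]
  trim_outliers([6, 12, 10, 7, 1, 9]) -> 5  [called from main, line 27]
Log origins:
  1: logged in main at line 26
  2: logged in trim_outliers at line 17
  3: logged in screen_input at line 8
  4-9: logged in screen_input at line 12
  10: logged in screen_input at line 13
  11: logged in trim_outliers at line 20
  12: logged in main at line 28
A correct fix: line 21: replace `weigh_samples(0, mark)` with `weigh_samples(mark, 0)`.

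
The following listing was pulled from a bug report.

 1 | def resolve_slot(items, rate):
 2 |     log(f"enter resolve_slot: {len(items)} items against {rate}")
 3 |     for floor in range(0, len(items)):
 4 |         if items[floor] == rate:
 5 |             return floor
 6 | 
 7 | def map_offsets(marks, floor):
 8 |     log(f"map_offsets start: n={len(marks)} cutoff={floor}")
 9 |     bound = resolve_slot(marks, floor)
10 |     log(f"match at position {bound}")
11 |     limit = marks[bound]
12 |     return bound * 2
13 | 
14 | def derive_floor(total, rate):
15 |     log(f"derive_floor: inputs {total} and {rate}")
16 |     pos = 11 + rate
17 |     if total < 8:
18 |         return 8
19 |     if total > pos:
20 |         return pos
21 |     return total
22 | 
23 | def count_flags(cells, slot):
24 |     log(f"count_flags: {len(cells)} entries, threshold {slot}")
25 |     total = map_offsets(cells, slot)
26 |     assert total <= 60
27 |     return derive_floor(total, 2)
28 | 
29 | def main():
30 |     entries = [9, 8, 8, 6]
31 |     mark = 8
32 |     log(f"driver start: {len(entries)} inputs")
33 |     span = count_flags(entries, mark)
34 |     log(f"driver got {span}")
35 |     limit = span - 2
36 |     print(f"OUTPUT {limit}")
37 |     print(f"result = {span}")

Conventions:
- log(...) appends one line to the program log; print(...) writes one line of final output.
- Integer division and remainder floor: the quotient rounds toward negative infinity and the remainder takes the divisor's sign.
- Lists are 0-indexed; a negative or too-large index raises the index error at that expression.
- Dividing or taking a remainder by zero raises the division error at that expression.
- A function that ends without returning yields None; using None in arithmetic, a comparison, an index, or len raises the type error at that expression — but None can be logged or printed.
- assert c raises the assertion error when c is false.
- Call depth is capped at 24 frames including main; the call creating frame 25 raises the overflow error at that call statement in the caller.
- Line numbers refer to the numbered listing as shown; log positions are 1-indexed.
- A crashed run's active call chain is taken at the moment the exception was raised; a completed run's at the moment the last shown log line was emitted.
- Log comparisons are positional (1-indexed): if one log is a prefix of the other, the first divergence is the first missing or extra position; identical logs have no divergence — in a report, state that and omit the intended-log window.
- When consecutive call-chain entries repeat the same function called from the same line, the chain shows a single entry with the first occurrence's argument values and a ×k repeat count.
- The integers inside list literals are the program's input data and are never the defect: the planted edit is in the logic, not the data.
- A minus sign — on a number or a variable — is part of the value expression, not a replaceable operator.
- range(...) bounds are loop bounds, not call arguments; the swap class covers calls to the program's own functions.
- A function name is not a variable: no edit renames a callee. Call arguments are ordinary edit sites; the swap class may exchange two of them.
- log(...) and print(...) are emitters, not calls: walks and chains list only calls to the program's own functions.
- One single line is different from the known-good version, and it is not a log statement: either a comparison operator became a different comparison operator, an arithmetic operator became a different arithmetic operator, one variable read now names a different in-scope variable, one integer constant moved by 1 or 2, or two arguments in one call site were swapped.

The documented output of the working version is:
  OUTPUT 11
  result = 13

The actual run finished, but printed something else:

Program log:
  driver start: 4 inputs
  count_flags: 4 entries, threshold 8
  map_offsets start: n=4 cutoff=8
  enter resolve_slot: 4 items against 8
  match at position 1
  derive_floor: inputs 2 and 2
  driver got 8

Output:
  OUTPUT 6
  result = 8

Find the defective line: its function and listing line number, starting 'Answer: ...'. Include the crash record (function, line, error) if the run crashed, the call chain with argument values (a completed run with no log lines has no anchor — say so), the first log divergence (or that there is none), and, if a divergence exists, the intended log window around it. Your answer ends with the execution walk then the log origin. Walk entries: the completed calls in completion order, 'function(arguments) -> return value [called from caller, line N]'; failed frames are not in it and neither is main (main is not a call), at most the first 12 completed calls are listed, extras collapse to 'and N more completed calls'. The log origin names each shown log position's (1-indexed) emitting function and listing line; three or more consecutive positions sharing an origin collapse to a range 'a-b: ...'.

Answer: the defect is in map_offsets at line 12.
The tell: The earliest visible damage is log position 6 — 'derive_floor: inputs 2 and 2' rather than the intended 'derive_floor: inputs 16 and 2'.
Call chain: main.
First divergence: position 6 — the shown line 'derive_floor: inputs 2 and 2' should read 'derive_floor: inputs 16 and 2'.
Intended log window:
  4: enter resolve_slot: 4 items against 8
  5: match at position 1
  6: derive_floor: inputs 16 and 2
  7: driver got 13
Execution walk:
  resolve_slot([9, 8, 8, 6], 8) -> 1  [called from map_offsets, line 9]
  map_offsets([9, 8, 8, 6], 8) -> 2  [called from count_flags, line 25]
  derive_floor(2, 2) -> 8  [called from count_flags, line 27]
  count_flags([9, 8, 8, 6], 8) -> 8  [called from main, line 33]
Log origin:
  1: from main, line 32
  2: from count_flags, line 24
  3: from map_offsets, line 8
  4: from resolve_slot, line 2
  5: from map_offsets, line 10
  6: from derive_floor, line 15
  7: from main, line 34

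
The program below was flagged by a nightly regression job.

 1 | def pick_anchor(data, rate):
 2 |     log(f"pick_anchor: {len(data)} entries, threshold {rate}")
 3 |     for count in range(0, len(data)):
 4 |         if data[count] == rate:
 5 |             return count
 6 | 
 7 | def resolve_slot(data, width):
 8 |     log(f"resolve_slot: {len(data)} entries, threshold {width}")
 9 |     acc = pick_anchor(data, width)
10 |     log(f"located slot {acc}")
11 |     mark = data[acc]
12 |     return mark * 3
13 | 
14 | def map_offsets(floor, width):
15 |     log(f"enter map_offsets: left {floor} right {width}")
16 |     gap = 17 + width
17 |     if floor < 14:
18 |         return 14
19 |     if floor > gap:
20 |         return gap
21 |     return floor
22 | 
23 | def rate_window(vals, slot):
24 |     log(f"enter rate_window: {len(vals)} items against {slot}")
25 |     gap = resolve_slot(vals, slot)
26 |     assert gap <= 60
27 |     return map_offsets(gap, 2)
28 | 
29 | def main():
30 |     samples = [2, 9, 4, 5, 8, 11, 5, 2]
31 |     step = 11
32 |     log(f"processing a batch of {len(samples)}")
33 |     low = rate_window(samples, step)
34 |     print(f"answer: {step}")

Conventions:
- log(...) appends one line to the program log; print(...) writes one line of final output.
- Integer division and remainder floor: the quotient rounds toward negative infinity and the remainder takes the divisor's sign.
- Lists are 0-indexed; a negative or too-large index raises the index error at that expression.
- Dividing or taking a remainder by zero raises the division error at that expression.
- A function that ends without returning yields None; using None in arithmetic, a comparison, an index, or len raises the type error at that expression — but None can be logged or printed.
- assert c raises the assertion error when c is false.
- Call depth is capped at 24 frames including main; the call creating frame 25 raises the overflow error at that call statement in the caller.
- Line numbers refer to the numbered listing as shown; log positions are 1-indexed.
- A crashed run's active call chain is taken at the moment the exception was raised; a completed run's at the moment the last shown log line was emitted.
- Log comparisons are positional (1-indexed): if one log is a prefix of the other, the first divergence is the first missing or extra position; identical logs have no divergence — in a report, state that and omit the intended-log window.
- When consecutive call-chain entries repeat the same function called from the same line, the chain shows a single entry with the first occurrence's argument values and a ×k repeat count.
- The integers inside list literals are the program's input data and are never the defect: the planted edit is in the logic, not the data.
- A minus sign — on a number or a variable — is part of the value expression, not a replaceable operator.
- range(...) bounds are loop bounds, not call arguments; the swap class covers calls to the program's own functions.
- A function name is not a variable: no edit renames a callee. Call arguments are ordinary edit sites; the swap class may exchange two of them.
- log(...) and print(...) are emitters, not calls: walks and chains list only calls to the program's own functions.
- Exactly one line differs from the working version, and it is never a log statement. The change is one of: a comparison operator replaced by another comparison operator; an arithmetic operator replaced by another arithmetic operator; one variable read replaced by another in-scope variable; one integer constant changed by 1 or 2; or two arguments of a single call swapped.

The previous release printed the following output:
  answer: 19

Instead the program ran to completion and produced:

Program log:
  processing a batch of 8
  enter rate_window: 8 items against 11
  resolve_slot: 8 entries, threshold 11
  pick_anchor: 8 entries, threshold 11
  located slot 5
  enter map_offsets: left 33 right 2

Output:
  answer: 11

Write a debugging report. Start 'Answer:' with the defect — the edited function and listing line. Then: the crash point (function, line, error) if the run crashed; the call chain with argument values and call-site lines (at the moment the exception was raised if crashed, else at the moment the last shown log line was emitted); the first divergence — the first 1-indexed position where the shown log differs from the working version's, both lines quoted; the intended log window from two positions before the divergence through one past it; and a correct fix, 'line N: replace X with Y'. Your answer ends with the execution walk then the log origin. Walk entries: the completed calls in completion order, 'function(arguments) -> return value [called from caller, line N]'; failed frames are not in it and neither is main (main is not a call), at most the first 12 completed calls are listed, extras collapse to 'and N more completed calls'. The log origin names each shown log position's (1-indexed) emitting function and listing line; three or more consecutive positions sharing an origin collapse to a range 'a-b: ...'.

Answer: the defect is in main at line 34.
Key observation: The two runs log identically and part ways only at the printed values.
Call chain: main -> rate_window([2, 9, 4, 5, 8, 11, 5, 2], 11) (called at line 33) -> map_offsets(33, 2) (called at line 27).
First divergence: there is none — every log position agrees.
Execution walk:
  pick_anchor([2, 9, 4, 5, 8, 11, 5, 2], 11) -> 5  [called from resolve_slot, line 9]
  resolve_slot([2, 9, 4, 5, 8, 11, 5, 2], 11) -> 33  [called from rate_window, line 25]
  map_offsets(33, 2) -> 19  [called from rate_window, line 27]
  rate_window([2, 9, 4, 5, 8, 11, 5, 2], 11) -> 19  [called from main, line 33]
Log origin:
  1: logged in main at line 32
  2: logged in rate_window at line 24
  3: logged in resolve_slot at line 8
  4: logged in pick_anchor at line 2
  5: logged in resolve_slot at line 10
  6: logged in map_offsets at line 15
A correct fix: line 34: replace `step` with `low`.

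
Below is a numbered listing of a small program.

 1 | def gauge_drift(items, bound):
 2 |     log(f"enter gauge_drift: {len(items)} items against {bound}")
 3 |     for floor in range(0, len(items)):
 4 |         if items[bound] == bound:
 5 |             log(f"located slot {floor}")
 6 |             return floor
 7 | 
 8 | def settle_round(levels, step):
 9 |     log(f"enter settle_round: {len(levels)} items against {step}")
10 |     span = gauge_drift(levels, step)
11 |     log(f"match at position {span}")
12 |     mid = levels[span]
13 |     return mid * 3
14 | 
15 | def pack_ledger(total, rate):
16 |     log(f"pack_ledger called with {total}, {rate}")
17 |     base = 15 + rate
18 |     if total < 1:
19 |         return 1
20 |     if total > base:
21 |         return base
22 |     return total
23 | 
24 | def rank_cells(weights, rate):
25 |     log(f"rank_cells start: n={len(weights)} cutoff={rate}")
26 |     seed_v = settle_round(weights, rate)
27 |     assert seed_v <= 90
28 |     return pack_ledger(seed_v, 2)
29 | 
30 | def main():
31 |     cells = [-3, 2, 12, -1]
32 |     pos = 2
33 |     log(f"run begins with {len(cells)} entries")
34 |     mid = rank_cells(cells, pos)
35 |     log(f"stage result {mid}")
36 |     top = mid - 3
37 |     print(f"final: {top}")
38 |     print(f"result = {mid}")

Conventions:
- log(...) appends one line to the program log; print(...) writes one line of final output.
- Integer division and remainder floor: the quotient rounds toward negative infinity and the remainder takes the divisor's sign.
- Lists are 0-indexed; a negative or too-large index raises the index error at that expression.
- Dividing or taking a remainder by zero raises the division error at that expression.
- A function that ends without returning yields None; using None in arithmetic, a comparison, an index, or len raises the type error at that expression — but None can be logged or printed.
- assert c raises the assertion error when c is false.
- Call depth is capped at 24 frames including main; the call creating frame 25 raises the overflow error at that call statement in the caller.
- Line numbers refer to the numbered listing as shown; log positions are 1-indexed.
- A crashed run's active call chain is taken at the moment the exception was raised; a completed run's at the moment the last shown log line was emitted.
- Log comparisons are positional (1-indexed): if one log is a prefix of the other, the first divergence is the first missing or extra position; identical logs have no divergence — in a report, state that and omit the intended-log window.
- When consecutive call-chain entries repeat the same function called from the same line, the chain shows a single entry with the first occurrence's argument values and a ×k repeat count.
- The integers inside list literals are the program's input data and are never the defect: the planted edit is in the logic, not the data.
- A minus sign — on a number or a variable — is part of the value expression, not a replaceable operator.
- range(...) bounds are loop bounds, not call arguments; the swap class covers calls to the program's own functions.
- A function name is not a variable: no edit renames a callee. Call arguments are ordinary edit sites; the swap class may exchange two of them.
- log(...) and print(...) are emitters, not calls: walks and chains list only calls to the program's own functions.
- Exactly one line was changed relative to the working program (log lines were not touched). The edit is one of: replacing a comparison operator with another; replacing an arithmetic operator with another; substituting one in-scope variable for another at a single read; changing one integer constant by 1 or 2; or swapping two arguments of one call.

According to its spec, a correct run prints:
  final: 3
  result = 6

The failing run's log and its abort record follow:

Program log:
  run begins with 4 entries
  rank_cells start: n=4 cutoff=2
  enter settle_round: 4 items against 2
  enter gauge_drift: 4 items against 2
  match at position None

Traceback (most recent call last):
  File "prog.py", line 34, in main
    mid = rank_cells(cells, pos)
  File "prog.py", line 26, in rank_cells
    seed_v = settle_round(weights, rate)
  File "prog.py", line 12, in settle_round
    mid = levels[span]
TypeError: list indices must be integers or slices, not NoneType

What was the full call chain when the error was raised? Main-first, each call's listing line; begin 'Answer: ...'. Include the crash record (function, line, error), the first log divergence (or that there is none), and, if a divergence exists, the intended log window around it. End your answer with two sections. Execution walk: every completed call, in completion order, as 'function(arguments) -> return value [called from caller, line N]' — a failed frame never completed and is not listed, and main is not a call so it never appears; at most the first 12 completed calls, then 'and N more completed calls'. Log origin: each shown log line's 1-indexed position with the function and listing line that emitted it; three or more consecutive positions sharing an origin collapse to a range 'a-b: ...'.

Answer: main -> rank_cells (called at line 34) -> settle_round (called at line 26).
The tell: Log line 5 is where behavior first shows: 'match at position None' appears instead of 'located slot 1'.
Crash: settle_round, line 12, TypeError.
First divergence: position 5 — shown 'match at position None', intended 'located slot 1'.
Intended log window:
  3: enter settle_round: 4 items against 2
  4: enter gauge_drift: 4 items against 2
  5: located slot 1
  6: match at position 1
Execution walk:
  gauge_drift([-3, 2, 12, -1], 2) -> None  [called from settle_round, line 10]
Log origins:
  1 — main, line 33
  2 — rank_cells, line 25
  3 — settle_round, line 9
  4 — gauge_drift, line 2
  5 — settle_round, line 11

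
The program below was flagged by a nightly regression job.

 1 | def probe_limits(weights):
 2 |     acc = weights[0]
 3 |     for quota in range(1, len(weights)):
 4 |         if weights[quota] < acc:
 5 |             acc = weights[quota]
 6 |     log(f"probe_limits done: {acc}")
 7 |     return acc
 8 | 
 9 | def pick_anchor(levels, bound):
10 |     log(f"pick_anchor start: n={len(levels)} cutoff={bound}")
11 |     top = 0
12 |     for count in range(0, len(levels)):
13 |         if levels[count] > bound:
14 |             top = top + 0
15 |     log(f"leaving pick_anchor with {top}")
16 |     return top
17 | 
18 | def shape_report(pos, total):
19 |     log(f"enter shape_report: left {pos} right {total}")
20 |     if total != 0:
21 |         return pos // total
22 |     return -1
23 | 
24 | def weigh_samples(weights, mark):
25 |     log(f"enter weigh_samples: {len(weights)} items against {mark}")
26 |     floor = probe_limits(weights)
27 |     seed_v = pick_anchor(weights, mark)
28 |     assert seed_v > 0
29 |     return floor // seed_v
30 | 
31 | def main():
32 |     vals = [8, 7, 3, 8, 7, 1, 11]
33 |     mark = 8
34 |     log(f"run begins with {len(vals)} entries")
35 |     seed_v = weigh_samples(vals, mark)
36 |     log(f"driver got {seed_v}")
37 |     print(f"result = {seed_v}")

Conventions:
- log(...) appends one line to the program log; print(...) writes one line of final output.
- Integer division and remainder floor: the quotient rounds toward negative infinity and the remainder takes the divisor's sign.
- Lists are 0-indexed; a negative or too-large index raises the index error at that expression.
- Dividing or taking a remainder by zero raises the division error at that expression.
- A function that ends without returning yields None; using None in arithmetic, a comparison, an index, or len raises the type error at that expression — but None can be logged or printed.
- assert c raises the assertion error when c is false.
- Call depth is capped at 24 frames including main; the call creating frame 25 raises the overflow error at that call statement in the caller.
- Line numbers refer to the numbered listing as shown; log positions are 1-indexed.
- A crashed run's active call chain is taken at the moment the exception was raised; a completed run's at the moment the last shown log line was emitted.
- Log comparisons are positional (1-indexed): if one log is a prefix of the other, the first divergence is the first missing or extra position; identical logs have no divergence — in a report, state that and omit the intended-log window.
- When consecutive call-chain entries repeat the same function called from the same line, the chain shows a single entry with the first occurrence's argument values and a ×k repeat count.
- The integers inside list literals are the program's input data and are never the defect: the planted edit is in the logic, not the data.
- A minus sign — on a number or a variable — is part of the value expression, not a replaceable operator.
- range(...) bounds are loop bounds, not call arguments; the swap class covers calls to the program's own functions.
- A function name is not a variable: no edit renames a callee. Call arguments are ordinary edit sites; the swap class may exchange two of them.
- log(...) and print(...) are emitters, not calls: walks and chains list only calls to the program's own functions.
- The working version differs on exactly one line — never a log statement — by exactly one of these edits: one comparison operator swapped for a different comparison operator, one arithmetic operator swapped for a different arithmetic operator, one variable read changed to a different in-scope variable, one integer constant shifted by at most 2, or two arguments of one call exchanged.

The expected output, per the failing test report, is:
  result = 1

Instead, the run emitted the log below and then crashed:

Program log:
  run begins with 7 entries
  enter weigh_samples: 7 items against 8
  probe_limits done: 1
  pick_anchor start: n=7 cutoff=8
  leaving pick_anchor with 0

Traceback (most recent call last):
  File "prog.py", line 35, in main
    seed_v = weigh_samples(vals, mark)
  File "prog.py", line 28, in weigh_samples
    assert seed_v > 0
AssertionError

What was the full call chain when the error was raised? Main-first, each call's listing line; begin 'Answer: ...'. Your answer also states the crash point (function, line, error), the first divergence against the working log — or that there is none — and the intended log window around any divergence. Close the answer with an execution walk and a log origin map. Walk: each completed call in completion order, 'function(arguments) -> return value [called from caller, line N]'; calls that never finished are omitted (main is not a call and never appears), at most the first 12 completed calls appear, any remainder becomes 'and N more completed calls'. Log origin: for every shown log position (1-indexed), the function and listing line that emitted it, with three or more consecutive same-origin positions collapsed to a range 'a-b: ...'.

Answer: main -> weigh_samples (called at line 35).
Key observation: The earliest visible damage is log position 5 — 'leaving pick_anchor with 0' rather than the intended 'leaving pick_anchor with 1'.
Crash: weigh_samples, line 28, AssertionError.
First divergence: at position 5 the run shows 'leaving pick_anchor with 0' where the working version logs 'leaving pick_anchor with 1'.
Intended log window:
  3: probe_limits done: 1
  4: pick_anchor start: n=7 cutoff=8
  5: leaving pick_anchor with 1
  6: driver got 1
Execution walk:
  probe_limits([8, 7, 3, 8, 7, 1, 11]) -> 1  [called from weigh_samples, line 26]
  pick_anchor([8, 7, 3, 8, 7, 1, 11], 8) -> 0  [called from weigh_samples, line 27]
Log origin:
  1: from main, line 34
  2: from weigh_samples, line 25
  3: from probe_limits, line 6
  4: from pick_anchor, line 10
  5: from pick_anchor, line 15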